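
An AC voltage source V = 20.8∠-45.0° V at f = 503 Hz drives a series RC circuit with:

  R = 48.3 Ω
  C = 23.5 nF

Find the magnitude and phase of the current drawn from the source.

Step 1 — Angular frequency: ω = 2π·f = 2π·503 = 3160 rad/s.
Step 2 — Component impedances:
  R: Z = R = 48.3 Ω
  C: Z = 1/(jωC) = -j/(ω·C) = 0 - j1.346e+04 Ω
Step 3 — Series combination: Z_total = R + C = 48.3 - j1.346e+04 Ω = 1.346e+04∠-89.8° Ω.
Step 4 — Source phasor: V = 20.8∠-45.0° V = 14.71 - j14.71 V.
Step 5 — Ohm's law: I = V / Z_total = (14.71 - j14.71) / (48.3 - j1.346e+04) = 0.001096 + j0.001088 A.
Step 6 — Convert to polar: |I| = 0.001545 A, ∠I = 44.8°.

I = 0.001545∠44.8° A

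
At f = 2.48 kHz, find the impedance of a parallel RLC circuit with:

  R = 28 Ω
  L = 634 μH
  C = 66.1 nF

Step 1 — Angular frequency: ω = 2π·f = 2π·2480 = 1.558e+04 rad/s.
Step 2 — Component impedances:
  R: Z = R = 28 Ω
  L: Z = jωL = j·1.558e+04·0.000634 = 0 + j9.879 Ω
  C: Z = 1/(jωC) = -j/(ω·C) = 0 - j970.9 Ω
Step 3 — Parallel combination: 1/Z_total = 1/R + 1/L + 1/C; Z_total = 3.157 + j8.856 Ω = 9.401∠70.4° Ω.

Z = 3.157 + j8.856 Ω = 9.401∠70.4° Ω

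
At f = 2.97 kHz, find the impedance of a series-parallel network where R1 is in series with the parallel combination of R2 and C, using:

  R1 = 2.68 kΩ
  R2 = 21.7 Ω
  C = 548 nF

Step 1 — Angular frequency: ω = 2π·f = 2π·2970 = 1.866e+04 rad/s.
Step 2 — Component impedances:
  R1: Z = R = 2680 Ω
  R2: Z = R = 21.7 Ω
  C: Z = 1/(jωC) = -j/(ω·C) = 0 - j97.79 Ω
Step 3 — Parallel branch: R2 || C = 1/(1/R2 + 1/C) = 20.68 - j4.589 Ω.
Step 4 — Series with R1: Z_total = R1 + (R2 || C) = 2701 - j4.589 Ω = 2701∠-0.1° Ω.

Z = 2701 - j4.589 Ω = 2701∠-0.1° Ω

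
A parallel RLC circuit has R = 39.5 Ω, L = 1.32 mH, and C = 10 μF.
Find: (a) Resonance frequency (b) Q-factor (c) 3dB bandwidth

Step 1 — Resonance: ω₀ = 1/√(LC) = 1/√(0.00132·1e-05) = 8704 rad/s.
Step 2 — f₀ = ω₀/(2π) = 1385 Hz.
Step 3 — Parallel Q: Q = R/(ω₀L) = 39.5/(8704·0.00132) = 3.438.
Step 4 — Bandwidth: Δω = ω₀/Q = 2532 rad/s; BW = Δω/(2π) = 402.9 Hz.

(a) f₀ = 1385 Hz  (b) Q = 3.438  (c) BW = 402.9 Hz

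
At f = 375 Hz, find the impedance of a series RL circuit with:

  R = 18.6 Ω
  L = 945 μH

Step 1 — Angular frequency: ω = 2π·f = 2π·375 = 2356 rad/s.
Step 2 — Component impedances:
  R: Z = R = 18.6 Ω
  L: Z = jωL = j·2356·0.000945 = 0 + j2.227 Ω
Step 3 — Series combination: Z_total = R + L = 18.6 + j2.227 Ω = 18.73∠6.8° Ω.

Z = 18.6 + j2.227 Ω = 18.73∠6.8° Ω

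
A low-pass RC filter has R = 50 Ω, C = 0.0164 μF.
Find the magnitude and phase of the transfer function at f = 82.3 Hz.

Step 1 — Angular frequency: ω = 2π·82.3 = 517.1 rad/s.
Step 2 — Transfer function: H(jω) = 1/(1 + jωRC).
Step 3 — Denominator: 1 + jωRC = 1 + j·517.1·50·1.64e-08 = 1 + j0.000424.
Step 4 — H = 1 - j0.000424.
Step 5 — Magnitude: |H| = 1 (-0.0 dB); phase: φ = -0.0°.

|H| = 1 (-0.0 dB), φ = -0.0°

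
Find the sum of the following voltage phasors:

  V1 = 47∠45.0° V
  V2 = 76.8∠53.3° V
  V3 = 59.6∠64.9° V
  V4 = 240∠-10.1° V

Step 1 — Convert each phasor to rectangular form:
  V1 = 47·(cos(45.0°) + j·sin(45.0°)) = 33.23 + j33.23 V
  V2 = 76.8·(cos(53.3°) + j·sin(53.3°)) = 45.9 + j61.58 V
  V3 = 59.6·(cos(64.9°) + j·sin(64.9°)) = 25.28 + j53.97 V
  V4 = 240·(cos(-10.1°) + j·sin(-10.1°)) = 236.3 - j42.09 V
Step 2 — Sum components: V_total = 340.7 + j106.7 V.
Step 3 — Convert to polar: |V_total| = 357 V, ∠V_total = 17.4°.

V_total = 357∠17.4° V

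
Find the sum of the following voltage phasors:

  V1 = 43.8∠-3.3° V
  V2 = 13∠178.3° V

Step 1 — Convert each phasor to rectangular form:
  V1 = 43.8·(cos(-3.3°) + j·sin(-3.3°)) = 43.73 - j2.521 V
  V2 = 13·(cos(178.3°) + j·sin(178.3°)) = -12.99 + j0.3857 V
Step 2 — Sum components: V_total = 30.73 - j2.136 V.
Step 3 — Convert to polar: |V_total| = 30.81 V, ∠V_total = -4.0°.

V_total = 30.81∠-4.0° V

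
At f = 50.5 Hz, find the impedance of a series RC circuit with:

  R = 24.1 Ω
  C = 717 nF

Step 1 — Angular frequency: ω = 2π·f = 2π·50.5 = 317.3 rad/s.
Step 2 — Component impedances:
  R: Z = R = 24.1 Ω
  C: Z = 1/(jωC) = -j/(ω·C) = 0 - j4396 Ω
Step 3 — Series combination: Z_total = R + C = 24.1 - j4396 Ω = 4396∠-89.7° Ω.

Z = 24.1 - j4396 Ω = 4396∠-89.7° Ω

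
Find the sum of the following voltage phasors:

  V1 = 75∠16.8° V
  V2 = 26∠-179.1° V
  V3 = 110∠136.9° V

Step 1 — Convert each phasor to rectangular form:
  V1 = 75·(cos(16.8°) + j·sin(16.8°)) = 71.8 + j21.68 V
  V2 = 26·(cos(-179.1°) + j·sin(-179.1°)) = -26 - j0.4084 V
  V3 = 110·(cos(136.9°) + j·sin(136.9°)) = -80.32 + j75.16 V
Step 2 — Sum components: V_total = -34.52 + j96.43 V.
Step 3 — Convert to polar: |V_total| = 102.4 V, ∠V_total = 109.7°.

V_total = 102.4∠109.7° V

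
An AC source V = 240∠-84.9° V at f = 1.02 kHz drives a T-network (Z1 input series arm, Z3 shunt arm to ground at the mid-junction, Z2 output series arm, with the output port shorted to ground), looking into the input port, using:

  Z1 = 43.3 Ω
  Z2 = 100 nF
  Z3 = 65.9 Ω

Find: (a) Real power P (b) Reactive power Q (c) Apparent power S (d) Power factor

Step 1 — Angular frequency: ω = 2π·f = 2π·1020 = 6409 rad/s.
Step 2 — Component impedances:
  Z1: Z = R = 43.3 Ω
  Z2: Z = 1/(jωC) = -j/(ω·C) = 0 - j1560 Ω
  Z3: Z = R = 65.9 Ω
Step 3 — With the output port shorted to ground, the output series arm Z2 runs from the junction to ground; the shunt arm Z3 also runs from the junction to ground. They appear in parallel: Z3 || Z2 = 65.78 - j2.778 Ω.
Step 4 — Series with input arm Z1: Z_in = Z1 + (Z3 || Z2) = 109.1 - j2.778 Ω = 109.1∠-1.5° Ω.
Step 5 — Source phasor: V = 240∠-84.9° V = 21.33 - j239 V.
Step 6 — Current: I = V / Z = 0.2512 - j2.185 A = 2.199∠-83.4° A.
Step 7 — Complex power: S = V·I* = 527.7 - j13.44 VA.
Step 8 — Real power: P = Re(S) = 527.7 W.
Step 9 — Reactive power: Q = Im(S) = -13.44 VAR.
Step 10 — Apparent power: |S| = 527.9 VA.
Step 11 — Power factor: PF = P/|S| = 0.9997 (leading).

(a) P = 527.7 W  (b) Q = -13.44 VAR  (c) S = 527.9 VA  (d) PF = 0.9997 (leading)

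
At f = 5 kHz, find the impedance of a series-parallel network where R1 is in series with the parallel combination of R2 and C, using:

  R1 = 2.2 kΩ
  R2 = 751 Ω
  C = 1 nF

Step 1 — Angular frequency: ω = 2π·f = 2π·5000 = 3.142e+04 rad/s.
Step 2 — Component impedances:
  R1: Z = R = 2200 Ω
  R2: Z = R = 751 Ω
  C: Z = 1/(jωC) = -j/(ω·C) = 0 - j3.183e+04 Ω
Step 3 — Parallel branch: R2 || C = 1/(1/R2 + 1/C) = 750.6 - j17.71 Ω.
Step 4 — Series with R1: Z_total = R1 + (R2 || C) = 2951 - j17.71 Ω = 2951∠-0.3° Ω.

Z = 2951 - j17.71 Ω = 2951∠-0.3° Ω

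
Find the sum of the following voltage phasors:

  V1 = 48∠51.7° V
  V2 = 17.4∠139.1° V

Step 1 — Convert each phasor to rectangular form:
  V1 = 48·(cos(51.7°) + j·sin(51.7°)) = 29.75 + j37.67 V
  V2 = 17.4·(cos(139.1°) + j·sin(139.1°)) = -13.15 + j11.39 V
Step 2 — Sum components: V_total = 16.6 + j49.06 V.
Step 3 — Convert to polar: |V_total| = 51.79 V, ∠V_total = 71.3°.

V_total = 51.79∠71.3° V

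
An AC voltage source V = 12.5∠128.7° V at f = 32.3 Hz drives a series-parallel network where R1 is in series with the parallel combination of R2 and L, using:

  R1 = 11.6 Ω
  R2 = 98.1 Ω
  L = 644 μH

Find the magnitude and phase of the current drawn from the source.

Step 1 — Angular frequency: ω = 2π·f = 2π·32.3 = 202.9 rad/s.
Step 2 — Component impedances:
  R1: Z = R = 11.6 Ω
  R2: Z = R = 98.1 Ω
  L: Z = jωL = j·202.9·0.000644 = 0 + j0.1307 Ω
Step 3 — Parallel branch: R2 || L = 1/(1/R2 + 1/L) = 0.0001741 + j0.1307 Ω.
Step 4 — Series with R1: Z_total = R1 + (R2 || L) = 11.6 + j0.1307 Ω = 11.6∠0.6° Ω.
Step 5 — Source phasor: V = 12.5∠128.7° V = -7.816 + j9.755 V.
Step 6 — Ohm's law: I = V / Z_total = (-7.816 + j9.755) / (11.6 + j0.1307) = -0.6642 + j0.8485 A.
Step 7 — Convert to polar: |I| = 1.078 A, ∠I = 128.1°.

I = 1.078∠128.1° A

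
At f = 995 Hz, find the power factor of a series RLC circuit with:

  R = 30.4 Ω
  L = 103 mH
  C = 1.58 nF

Step 1 — Angular frequency: ω = 2π·f = 2π·995 = 6252 rad/s.
Step 2 — Component impedances:
  R: Z = R = 30.4 Ω
  L: Z = jωL = j·6252·0.103 = 0 + j643.9 Ω
  C: Z = 1/(jωC) = -j/(ω·C) = 0 - j1.012e+05 Ω
Step 3 — Series combination: Z_total = R + L + C = 30.4 - j1.006e+05 Ω = 1.006e+05∠-90.0° Ω.
Step 4 — Power factor: PF = cos(φ) = Re(Z)/|Z| = 30.4/1.006e+05 = 0.0003022.
Step 5 — Type: Im(Z) = -1.006e+05 ⇒ leading (phase φ = -90.0°).

PF = 0.0003022 (leading, φ = -90.0°)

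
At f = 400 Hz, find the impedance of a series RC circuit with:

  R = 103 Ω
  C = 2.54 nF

Step 1 — Angular frequency: ω = 2π·f = 2π·400 = 2513 rad/s.
Step 2 — Component impedances:
  R: Z = R = 103 Ω
  C: Z = 1/(jωC) = -j/(ω·C) = 0 - j1.566e+05 Ω
Step 3 — Series combination: Z_total = R + C = 103 - j1.566e+05 Ω = 1.566e+05∠-90.0° Ω.

Z = 103 - j1.566e+05 Ω = 1.566e+05∠-90.0° Ω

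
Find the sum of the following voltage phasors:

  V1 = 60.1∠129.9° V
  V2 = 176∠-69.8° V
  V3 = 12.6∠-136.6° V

Step 1 — Convert each phasor to rectangular form:
  V1 = 60.1·(cos(129.9°) + j·sin(129.9°)) = -38.55 + j46.11 V
  V2 = 176·(cos(-69.8°) + j·sin(-69.8°)) = 60.77 - j165.2 V
  V3 = 12.6·(cos(-136.6°) + j·sin(-136.6°)) = -9.155 - j8.657 V
Step 2 — Sum components: V_total = 13.07 - j127.7 V.
Step 3 — Convert to polar: |V_total| = 128.4 V, ∠V_total = -84.2°.

V_total = 128.4∠-84.2° V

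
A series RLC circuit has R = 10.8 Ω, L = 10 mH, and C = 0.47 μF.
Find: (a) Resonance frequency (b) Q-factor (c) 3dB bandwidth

Step 1 — Resonance: ω₀ = 1/√(LC) = 1/√(0.01·4.7e-07) = 1.459e+04 rad/s.
Step 2 — f₀ = ω₀/(2π) = 2322 Hz.
Step 3 — Series Q: Q = ω₀L/R = 1.459e+04·0.01/10.8 = 13.51.
Step 4 — Bandwidth: Δω = ω₀/Q = 1080 rad/s; BW = Δω/(2π) = 171.9 Hz.

(a) f₀ = 2322 Hz  (b) Q = 13.51  (c) BW = 171.9 Hz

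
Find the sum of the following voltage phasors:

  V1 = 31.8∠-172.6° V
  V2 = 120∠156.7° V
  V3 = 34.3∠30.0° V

Step 1 — Convert each phasor to rectangular form:
  V1 = 31.8·(cos(-172.6°) + j·sin(-172.6°)) = -31.54 - j4.096 V
  V2 = 120·(cos(156.7°) + j·sin(156.7°)) = -110.2 + j47.47 V
  V3 = 34.3·(cos(30.0°) + j·sin(30.0°)) = 29.7 + j17.15 V
Step 2 — Sum components: V_total = -112 + j60.52 V.
Step 3 — Convert to polar: |V_total| = 127.3 V, ∠V_total = 151.6°.

V_total = 127.3∠151.6° V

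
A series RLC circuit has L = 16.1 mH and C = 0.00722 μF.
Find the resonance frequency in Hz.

Step 1 — Resonance condition Im(Z)=0 gives ω₀ = 1/√(LC).
Step 2 — ω₀ = 1/√(0.0161·7.22e-09) = 9.275e+04 rad/s.
Step 3 — f₀ = ω₀/(2π) = 1.476e+04 Hz.

f₀ = 1.476e+04 Hz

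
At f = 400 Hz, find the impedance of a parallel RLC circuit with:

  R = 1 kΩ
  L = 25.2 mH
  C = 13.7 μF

Step 1 — Angular frequency: ω = 2π·f = 2π·400 = 2513 rad/s.
Step 2 — Component impedances:
  R: Z = R = 1000 Ω
  L: Z = jωL = j·2513·0.0252 = 0 + j63.33 Ω
  C: Z = 1/(jωC) = -j/(ω·C) = 0 - j29.04 Ω
Step 3 — Parallel combination: 1/Z_total = 1/R + 1/L + 1/C; Z_total = 2.869 - j53.49 Ω = 53.56∠-86.9° Ω.

Z = 2.869 - j53.49 Ω = 53.56∠-86.9° Ω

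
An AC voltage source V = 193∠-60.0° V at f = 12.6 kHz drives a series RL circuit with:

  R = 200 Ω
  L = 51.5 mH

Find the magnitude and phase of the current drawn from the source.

Step 1 — Angular frequency: ω = 2π·f = 2π·1.26e+04 = 7.917e+04 rad/s.
Step 2 — Component impedances:
  R: Z = R = 200 Ω
  L: Z = jωL = j·7.917e+04·0.0515 = 0 + j4077 Ω
Step 3 — Series combination: Z_total = R + L = 200 + j4077 Ω = 4082∠87.2° Ω.
Step 4 — Source phasor: V = 193∠-60.0° V = 96.5 - j167.1 V.
Step 5 — Ohm's law: I = V / Z_total = (96.5 - j167.1) / (200 + j4077) = -0.03974 - j0.02562 A.
Step 6 — Convert to polar: |I| = 0.04728 A, ∠I = -147.2°.

I = 0.04728∠-147.2° A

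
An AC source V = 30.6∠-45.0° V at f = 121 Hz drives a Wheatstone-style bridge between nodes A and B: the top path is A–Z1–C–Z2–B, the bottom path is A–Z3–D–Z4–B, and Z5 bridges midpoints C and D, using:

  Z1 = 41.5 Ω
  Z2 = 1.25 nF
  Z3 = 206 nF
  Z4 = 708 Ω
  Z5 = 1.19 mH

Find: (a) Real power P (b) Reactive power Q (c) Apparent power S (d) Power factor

Step 1 — Angular frequency: ω = 2π·f = 2π·121 = 760.3 rad/s.
Step 2 — Component impedances:
  Z1: Z = R = 41.5 Ω
  Z2: Z = 1/(jωC) = -j/(ω·C) = 0 - j1.052e+06 Ω
  Z3: Z = 1/(jωC) = -j/(ω·C) = 0 - j6385 Ω
  Z4: Z = R = 708 Ω
  Z5: Z = jωL = j·760.3·0.00119 = 0 + j0.9047 Ω
Step 3 — Bridge requires nodal analysis (the Z5 bridge couples midpoints C and D, so the two paths cannot be reduced to a simple series/parallel combination). Setting node B to ground and injecting 1 A at node A, the 3-node admittance system at A, C, D solves to V_A = Z_AB = 749.5 + j0.1586 Ω = 749.5∠0.0° Ω.
Step 4 — Source phasor: V = 30.6∠-45.0° V = 21.64 - j21.64 V.
Step 5 — Current: I = V / Z = 0.02886 - j0.02887 A = 0.04083∠-45.0° A.
Step 6 — Complex power: S = V·I* = 1.249 + j0.0002644 VA.
Step 7 — Real power: P = Re(S) = 1.249 W.
Step 8 — Reactive power: Q = Im(S) = 0.0002644 VAR.
Step 9 — Apparent power: |S| = 1.249 VA.
Step 10 — Power factor: PF = P/|S| = 1 (lagging).

(a) P = 1.249 W  (b) Q = 0.0002644 VAR  (c) S = 1.249 VA  (d) PF = 1 (lagging)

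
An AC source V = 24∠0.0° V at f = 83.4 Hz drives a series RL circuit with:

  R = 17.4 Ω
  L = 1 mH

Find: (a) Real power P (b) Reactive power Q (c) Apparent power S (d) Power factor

Step 1 — Angular frequency: ω = 2π·f = 2π·83.4 = 524 rad/s.
Step 2 — Component impedances:
  R: Z = R = 17.4 Ω
  L: Z = jωL = j·524·0.001 = 0 + j0.524 Ω
Step 3 — Series combination: Z_total = R + L = 17.4 + j0.524 Ω = 17.41∠1.7° Ω.
Step 4 — Source phasor: V = 24∠0.0° V = 24 V.
Step 5 — Current: I = V / Z = 1.378 - j0.0415 A = 1.379∠-1.7° A.
Step 6 — Complex power: S = V·I* = 33.07 + j0.996 VA.
Step 7 — Real power: P = Re(S) = 33.07 W.
Step 8 — Reactive power: Q = Im(S) = 0.996 VAR.
Step 9 — Apparent power: |S| = 33.09 VA.
Step 10 — Power factor: PF = P/|S| = 0.9995 (lagging).

(a) P = 33.07 W  (b) Q = 0.996 VAR  (c) S = 33.09 VA  (d) PF = 0.9995 (lagging)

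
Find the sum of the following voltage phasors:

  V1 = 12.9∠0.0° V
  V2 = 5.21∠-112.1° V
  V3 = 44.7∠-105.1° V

Step 1 — Convert each phasor to rectangular form:
  V1 = 12.9·(cos(0.0°) + j·sin(0.0°)) = 12.9 V
  V2 = 5.21·(cos(-112.1°) + j·sin(-112.1°)) = -1.96 - j4.827 V
  V3 = 44.7·(cos(-105.1°) + j·sin(-105.1°)) = -11.64 - j43.16 V
Step 2 — Sum components: V_total = -0.7047 - j47.98 V.
Step 3 — Convert to polar: |V_total| = 47.99 V, ∠V_total = -90.8°.

V_total = 47.99∠-90.8° V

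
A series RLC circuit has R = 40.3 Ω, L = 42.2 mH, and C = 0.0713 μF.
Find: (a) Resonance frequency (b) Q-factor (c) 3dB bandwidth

Step 1 — Resonance: ω₀ = 1/√(LC) = 1/√(0.0422·7.13e-08) = 1.823e+04 rad/s.
Step 2 — f₀ = ω₀/(2π) = 2901 Hz.
Step 3 — Series Q: Q = ω₀L/R = 1.823e+04·0.0422/40.3 = 19.09.
Step 4 — Bandwidth: Δω = ω₀/Q = 955 rad/s; BW = Δω/(2π) = 152 Hz.

(a) f₀ = 2901 Hz  (b) Q = 19.09  (c) BW = 152 Hz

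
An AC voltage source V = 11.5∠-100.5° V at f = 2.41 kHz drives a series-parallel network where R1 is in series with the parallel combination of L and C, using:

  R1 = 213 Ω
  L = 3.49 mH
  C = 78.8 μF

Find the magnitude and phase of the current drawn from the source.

Step 1 — Angular frequency: ω = 2π·f = 2π·2410 = 1.514e+04 rad/s.
Step 2 — Component impedances:
  R1: Z = R = 213 Ω
  L: Z = jωL = j·1.514e+04·0.00349 = 0 + j52.85 Ω
  C: Z = 1/(jωC) = -j/(ω·C) = 0 - j0.8381 Ω
Step 3 — Parallel branch: L || C = 1/(1/L + 1/C) = 0 - j0.8516 Ω.
Step 4 — Series with R1: Z_total = R1 + (L || C) = 213 - j0.8516 Ω = 213∠-0.2° Ω.
Step 5 — Source phasor: V = 11.5∠-100.5° V = -2.096 - j11.31 V.
Step 6 — Ohm's law: I = V / Z_total = (-2.096 - j11.31) / (213 - j0.8516) = -0.009627 - j0.05313 A.
Step 7 — Convert to polar: |I| = 0.05399 A, ∠I = -100.3°.

I = 0.05399∠-100.3° A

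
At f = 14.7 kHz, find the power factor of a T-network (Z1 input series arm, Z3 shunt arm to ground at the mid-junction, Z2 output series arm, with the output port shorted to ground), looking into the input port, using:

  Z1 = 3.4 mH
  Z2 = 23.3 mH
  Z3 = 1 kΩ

Step 1 — Angular frequency: ω = 2π·f = 2π·1.47e+04 = 9.236e+04 rad/s.
Step 2 — Component impedances:
  Z1: Z = jωL = j·9.236e+04·0.0034 = 0 + j314 Ω
  Z2: Z = jωL = j·9.236e+04·0.0233 = 0 + j2152 Ω
  Z3: Z = R = 1000 Ω
Step 3 — With the output port shorted to ground, the output series arm Z2 runs from the junction to ground; the shunt arm Z3 also runs from the junction to ground. They appear in parallel: Z3 || Z2 = 822.4 + j382.2 Ω.
Step 4 — Series with input arm Z1: Z_in = Z1 + (Z3 || Z2) = 822.4 + j696.2 Ω = 1078∠40.2° Ω.
Step 5 — Power factor: PF = cos(φ) = Re(Z)/|Z| = 822.42/1077.5 = 0.7633.
Step 6 — Type: Im(Z) = 696.2 ⇒ lagging (phase φ = 40.2°).

PF = 0.7633 (lagging, φ = 40.2°)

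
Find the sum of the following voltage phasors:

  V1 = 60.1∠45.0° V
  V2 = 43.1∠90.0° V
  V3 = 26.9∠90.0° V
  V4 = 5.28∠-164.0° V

Step 1 — Convert each phasor to rectangular form:
  V1 = 60.1·(cos(45.0°) + j·sin(45.0°)) = 42.5 + j42.5 V
  V2 = 43.1·(cos(90.0°) + j·sin(90.0°)) = 0 + j43.1 V
  V3 = 26.9·(cos(90.0°) + j·sin(90.0°)) = 0 + j26.9 V
  V4 = 5.28·(cos(-164.0°) + j·sin(-164.0°)) = -5.075 - j1.455 V
Step 2 — Sum components: V_total = 37.42 + j111 V.
Step 3 — Convert to polar: |V_total| = 117.2 V, ∠V_total = 71.4°.

V_total = 117.2∠71.4° V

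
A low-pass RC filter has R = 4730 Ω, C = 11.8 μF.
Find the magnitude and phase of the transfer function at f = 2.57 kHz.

Step 1 — Angular frequency: ω = 2π·2570 = 1.615e+04 rad/s.
Step 2 — Transfer function: H(jω) = 1/(1 + jωRC).
Step 3 — Denominator: 1 + jωRC = 1 + j·1.615e+04·4730·1.18e-05 = 1 + j901.3.
Step 4 — H = 1.231e-06 - j0.00111.
Step 5 — Magnitude: |H| = 0.00111 (-59.1 dB); phase: φ = -89.9°.

|H| = 0.00111 (-59.1 dB), φ = -89.9°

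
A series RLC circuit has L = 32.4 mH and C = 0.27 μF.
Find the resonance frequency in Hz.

Step 1 — Resonance condition Im(Z)=0 gives ω₀ = 1/√(LC).
Step 2 — ω₀ = 1/√(0.0324·2.7e-07) = 1.069e+04 rad/s.
Step 3 — f₀ = ω₀/(2π) = 1702 Hz.

f₀ = 1702 Hz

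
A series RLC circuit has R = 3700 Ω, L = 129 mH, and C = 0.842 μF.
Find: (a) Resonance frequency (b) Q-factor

Step 1 — Resonance condition Im(Z)=0 gives ω₀ = 1/√(LC).
Step 2 — ω₀ = 1/√(0.129·8.42e-07) = 3034 rad/s.
Step 3 — f₀ = ω₀/(2π) = 482.9 Hz.
Step 4 — Series Q: Q = ω₀L/R = 3034·0.129/3700 = 0.1058.

(a) f₀ = 482.9 Hz  (b) Q = 0.1058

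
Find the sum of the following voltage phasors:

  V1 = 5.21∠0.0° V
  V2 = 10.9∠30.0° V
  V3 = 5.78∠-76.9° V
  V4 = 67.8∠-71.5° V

Step 1 — Convert each phasor to rectangular form:
  V1 = 5.21·(cos(0.0°) + j·sin(0.0°)) = 5.21 V
  V2 = 10.9·(cos(30.0°) + j·sin(30.0°)) = 9.44 + j5.45 V
  V3 = 5.78·(cos(-76.9°) + j·sin(-76.9°)) = 1.31 - j5.63 V
  V4 = 67.8·(cos(-71.5°) + j·sin(-71.5°)) = 21.51 - j64.3 V
Step 2 — Sum components: V_total = 37.47 - j64.48 V.
Step 3 — Convert to polar: |V_total| = 74.57 V, ∠V_total = -59.8°.

V_total = 74.57∠-59.8° V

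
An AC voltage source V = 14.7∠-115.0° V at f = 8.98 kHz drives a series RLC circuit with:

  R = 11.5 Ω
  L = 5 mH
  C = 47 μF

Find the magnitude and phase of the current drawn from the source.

Step 1 — Angular frequency: ω = 2π·f = 2π·8980 = 5.642e+04 rad/s.
Step 2 — Component impedances:
  R: Z = R = 11.5 Ω
  L: Z = jωL = j·5.642e+04·0.005 = 0 + j282.1 Ω
  C: Z = 1/(jωC) = -j/(ω·C) = 0 - j0.3771 Ω
Step 3 — Series combination: Z_total = R + L + C = 11.5 + j281.7 Ω = 282∠87.7° Ω.
Step 4 — Source phasor: V = 14.7∠-115.0° V = -6.212 - j13.32 V.
Step 5 — Ohm's law: I = V / Z_total = (-6.212 - j13.32) / (11.5 + j281.7) = -0.04811 + j0.02009 A.
Step 6 — Convert to polar: |I| = 0.05213 A, ∠I = 157.3°.

I = 0.05213∠157.3° A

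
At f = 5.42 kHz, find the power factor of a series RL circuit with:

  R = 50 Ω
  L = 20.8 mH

Step 1 — Angular frequency: ω = 2π·f = 2π·5420 = 3.405e+04 rad/s.
Step 2 — Component impedances:
  R: Z = R = 50 Ω
  L: Z = jωL = j·3.405e+04·0.0208 = 0 + j708.3 Ω
Step 3 — Series combination: Z_total = R + L = 50 + j708.3 Ω = 710.1∠86.0° Ω.
Step 4 — Power factor: PF = cos(φ) = Re(Z)/|Z| = 50/710.1 = 0.07041.
Step 5 — Type: Im(Z) = 708.3 ⇒ lagging (phase φ = 86.0°).

PF = 0.07041 (lagging, φ = 86.0°)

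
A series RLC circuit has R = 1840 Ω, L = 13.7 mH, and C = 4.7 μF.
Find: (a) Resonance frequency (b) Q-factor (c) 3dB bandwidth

Step 1 — Resonance condition Im(Z)=0 gives ω₀ = 1/√(LC).
Step 2 — ω₀ = 1/√(0.0137·4.7e-06) = 3941 rad/s.
Step 3 — f₀ = ω₀/(2π) = 627.2 Hz.
Step 4 — Series Q: Q = ω₀L/R = 3941·0.0137/1840 = 0.02934.
Step 5 — 3dB bandwidth: Δω = ω₀/Q = 1.343e+05 rad/s; BW = Δω/(2π) = 2.138e+04 Hz.

(a) f₀ = 627.2 Hz  (b) Q = 0.02934  (c) BW = 2.138e+04 Hz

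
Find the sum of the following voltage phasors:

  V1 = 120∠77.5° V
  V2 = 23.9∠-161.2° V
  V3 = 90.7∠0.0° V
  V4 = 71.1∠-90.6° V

Step 1 — Convert each phasor to rectangular form:
  V1 = 120·(cos(77.5°) + j·sin(77.5°)) = 25.97 + j117.2 V
  V2 = 23.9·(cos(-161.2°) + j·sin(-161.2°)) = -22.62 - j7.702 V
  V3 = 90.7·(cos(0.0°) + j·sin(0.0°)) = 90.7 V
  V4 = 71.1·(cos(-90.6°) + j·sin(-90.6°)) = -0.7445 - j71.1 V
Step 2 — Sum components: V_total = 93.3 + j38.36 V.
Step 3 — Convert to polar: |V_total| = 100.9 V, ∠V_total = 22.3°.

V_total = 100.9∠22.3° V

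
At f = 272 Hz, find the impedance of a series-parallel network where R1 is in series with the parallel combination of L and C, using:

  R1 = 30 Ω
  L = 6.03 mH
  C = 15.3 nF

Step 1 — Angular frequency: ω = 2π·f = 2π·272 = 1709 rad/s.
Step 2 — Component impedances:
  R1: Z = R = 30 Ω
  L: Z = jωL = j·1709·0.00603 = 0 + j10.31 Ω
  C: Z = 1/(jωC) = -j/(ω·C) = 0 - j3.824e+04 Ω
Step 3 — Parallel branch: L || C = 1/(1/L + 1/C) = 0 + j10.31 Ω.
Step 4 — Series with R1: Z_total = R1 + (L || C) = 30 + j10.31 Ω = 31.72∠19.0° Ω.

Z = 30 + j10.31 Ω = 31.72∠19.0° Ω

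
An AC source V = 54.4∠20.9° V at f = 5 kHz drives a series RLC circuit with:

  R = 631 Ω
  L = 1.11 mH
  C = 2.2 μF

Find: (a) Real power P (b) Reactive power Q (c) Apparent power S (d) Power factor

Step 1 — Angular frequency: ω = 2π·f = 2π·5000 = 3.142e+04 rad/s.
Step 2 — Component impedances:
  R: Z = R = 631 Ω
  L: Z = jωL = j·3.142e+04·0.00111 = 0 + j34.87 Ω
  C: Z = 1/(jωC) = -j/(ω·C) = 0 - j14.47 Ω
Step 3 — Series combination: Z_total = R + L + C = 631 + j20.4 Ω = 631.3∠1.9° Ω.
Step 4 — Source phasor: V = 54.4∠20.9° V = 50.82 + j19.41 V.
Step 5 — Current: I = V / Z = 0.08145 + j0.02812 A = 0.08617∠19.0° A.
Step 6 — Complex power: S = V·I* = 4.685 + j0.1515 VA.
Step 7 — Real power: P = Re(S) = 4.685 W.
Step 8 — Reactive power: Q = Im(S) = 0.1515 VAR.
Step 9 — Apparent power: |S| = 4.688 VA.
Step 10 — Power factor: PF = P/|S| = 0.9995 (lagging).

(a) P = 4.685 W  (b) Q = 0.1515 VAR  (c) S = 4.688 VA  (d) PF = 0.9995 (lagging)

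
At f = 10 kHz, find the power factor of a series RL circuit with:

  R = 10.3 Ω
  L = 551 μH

Step 1 — Angular frequency: ω = 2π·f = 2π·1e+04 = 6.283e+04 rad/s.
Step 2 — Component impedances:
  R: Z = R = 10.3 Ω
  L: Z = jωL = j·6.283e+04·0.000551 = 0 + j34.62 Ω
Step 3 — Series combination: Z_total = R + L = 10.3 + j34.62 Ω = 36.12∠73.4° Ω.
Step 4 — Power factor: PF = cos(φ) = Re(Z)/|Z| = 10.3/36.12 = 0.2852.
Step 5 — Type: Im(Z) = 34.62 ⇒ lagging (phase φ = 73.4°).

PF = 0.2852 (lagging, φ = 73.4°)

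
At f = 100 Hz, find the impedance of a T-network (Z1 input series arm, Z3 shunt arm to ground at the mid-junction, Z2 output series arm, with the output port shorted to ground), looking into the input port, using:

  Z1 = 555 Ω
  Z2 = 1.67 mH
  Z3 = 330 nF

Step 1 — Angular frequency: ω = 2π·f = 2π·100 = 628.3 rad/s.
Step 2 — Component impedances:
  Z1: Z = R = 555 Ω
  Z2: Z = jωL = j·628.3·0.00167 = 0 + j1.049 Ω
  Z3: Z = 1/(jωC) = -j/(ω·C) = 0 - j4823 Ω
Step 3 — With the output port shorted to ground, the output series arm Z2 runs from the junction to ground; the shunt arm Z3 also runs from the junction to ground. They appear in parallel: Z3 || Z2 = 0 + j1.05 Ω.
Step 4 — Series with input arm Z1: Z_in = Z1 + (Z3 || Z2) = 555 + j1.05 Ω = 555∠0.1° Ω.

Z = 555 + j1.05 Ω = 555∠0.1° Ω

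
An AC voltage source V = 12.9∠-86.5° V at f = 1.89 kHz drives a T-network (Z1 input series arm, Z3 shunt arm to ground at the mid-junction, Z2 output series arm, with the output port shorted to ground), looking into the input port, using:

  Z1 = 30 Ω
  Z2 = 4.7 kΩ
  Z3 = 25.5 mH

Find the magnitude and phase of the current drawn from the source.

Step 1 — Angular frequency: ω = 2π·f = 2π·1890 = 1.188e+04 rad/s.
Step 2 — Component impedances:
  Z1: Z = R = 30 Ω
  Z2: Z = R = 4700 Ω
  Z3: Z = jωL = j·1.188e+04·0.0255 = 0 + j302.8 Ω
Step 3 — With the output port shorted to ground, the output series arm Z2 runs from the junction to ground; the shunt arm Z3 also runs from the junction to ground. They appear in parallel: Z3 || Z2 = 19.43 + j301.6 Ω.
Step 4 — Series with input arm Z1: Z_in = Z1 + (Z3 || Z2) = 49.43 + j301.6 Ω = 305.6∠80.7° Ω.
Step 5 — Source phasor: V = 12.9∠-86.5° V = 0.7875 - j12.88 V.
Step 6 — Ohm's law: I = V / Z_total = (0.7875 - j12.88) / (49.43 + j301.6) = -0.04116 - j0.009358 A.
Step 7 — Convert to polar: |I| = 0.04221 A, ∠I = -167.2°.

I = 0.04221∠-167.2° A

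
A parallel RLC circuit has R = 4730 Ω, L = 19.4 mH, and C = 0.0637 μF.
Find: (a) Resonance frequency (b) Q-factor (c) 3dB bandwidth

Step 1 — Resonance: ω₀ = 1/√(LC) = 1/√(0.0194·6.37e-08) = 2.845e+04 rad/s.
Step 2 — f₀ = ω₀/(2π) = 4527 Hz.
Step 3 — Parallel Q: Q = R/(ω₀L) = 4730/(2.845e+04·0.0194) = 8.571.
Step 4 — Bandwidth: Δω = ω₀/Q = 3319 rad/s; BW = Δω/(2π) = 528.2 Hz.

(a) f₀ = 4527 Hz  (b) Q = 8.571  (c) BW = 528.2 Hz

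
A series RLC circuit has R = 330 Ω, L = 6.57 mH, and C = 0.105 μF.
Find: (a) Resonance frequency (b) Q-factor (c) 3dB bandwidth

Step 1 — Resonance condition Im(Z)=0 gives ω₀ = 1/√(LC).
Step 2 — ω₀ = 1/√(0.00657·1.05e-07) = 3.807e+04 rad/s.
Step 3 — f₀ = ω₀/(2π) = 6060 Hz.
Step 4 — Series Q: Q = ω₀L/R = 3.807e+04·0.00657/330 = 0.758.
Step 5 — 3dB bandwidth: Δω = ω₀/Q = 5.023e+04 rad/s; BW = Δω/(2π) = 7994 Hz.

(a) f₀ = 6060 Hz  (b) Q = 0.758  (c) BW = 7994 Hz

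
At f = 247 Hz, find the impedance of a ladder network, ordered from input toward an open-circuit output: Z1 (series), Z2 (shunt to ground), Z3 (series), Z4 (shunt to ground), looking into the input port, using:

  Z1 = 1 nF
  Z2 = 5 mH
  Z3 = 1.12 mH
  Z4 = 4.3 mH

Step 1 — Angular frequency: ω = 2π·f = 2π·247 = 1552 rad/s.
Step 2 — Component impedances:
  Z1: Z = 1/(jωC) = -j/(ω·C) = 0 - j6.444e+05 Ω
  Z2: Z = jωL = j·1552·0.005 = 0 + j7.76 Ω
  Z3: Z = jωL = j·1552·0.00112 = 0 + j1.738 Ω
  Z4: Z = jωL = j·1552·0.0043 = 0 + j6.673 Ω
Step 3 — Ladder network (open output): work backward from the far end, alternating series and parallel combinations. Z_in = 0 - j6.443e+05 Ω = 6.443e+05∠-90.0° Ω.

Z = 0 - j6.443e+05 Ω = 6.443e+05∠-90.0° Ω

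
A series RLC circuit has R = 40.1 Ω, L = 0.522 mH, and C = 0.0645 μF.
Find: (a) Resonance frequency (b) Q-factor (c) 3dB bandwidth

Step 1 — Resonance condition Im(Z)=0 gives ω₀ = 1/√(LC).
Step 2 — ω₀ = 1/√(0.000522·6.45e-08) = 1.723e+05 rad/s.
Step 3 — f₀ = ω₀/(2π) = 2.743e+04 Hz.
Step 4 — Series Q: Q = ω₀L/R = 1.723e+05·0.000522/40.1 = 2.243.
Step 5 — 3dB bandwidth: Δω = ω₀/Q = 7.682e+04 rad/s; BW = Δω/(2π) = 1.223e+04 Hz.

(a) f₀ = 2.743e+04 Hz  (b) Q = 2.243  (c) BW = 1.223e+04 Hz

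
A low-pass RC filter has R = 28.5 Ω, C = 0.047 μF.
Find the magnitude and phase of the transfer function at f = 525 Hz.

Step 1 — Angular frequency: ω = 2π·525 = 3299 rad/s.
Step 2 — Transfer function: H(jω) = 1/(1 + jωRC).
Step 3 — Denominator: 1 + jωRC = 1 + j·3299·28.5·4.7e-08 = 1 + j0.004419.
Step 4 — H = 1 - j0.004418.
Step 5 — Magnitude: |H| = 1 (-0.0 dB); phase: φ = -0.3°.

|H| = 1 (-0.0 dB), φ = -0.3°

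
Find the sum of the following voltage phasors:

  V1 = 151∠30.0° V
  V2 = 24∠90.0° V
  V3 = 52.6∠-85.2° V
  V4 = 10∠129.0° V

Step 1 — Convert each phasor to rectangular form:
  V1 = 151·(cos(30.0°) + j·sin(30.0°)) = 130.8 + j75.5 V
  V2 = 24·(cos(90.0°) + j·sin(90.0°)) = 0 + j24 V
  V3 = 52.6·(cos(-85.2°) + j·sin(-85.2°)) = 4.401 - j52.42 V
  V4 = 10·(cos(129.0°) + j·sin(129.0°)) = -6.293 + j7.771 V
Step 2 — Sum components: V_total = 128.9 + j54.86 V.
Step 3 — Convert to polar: |V_total| = 140.1 V, ∠V_total = 23.1°.

V_total = 140.1∠23.1° V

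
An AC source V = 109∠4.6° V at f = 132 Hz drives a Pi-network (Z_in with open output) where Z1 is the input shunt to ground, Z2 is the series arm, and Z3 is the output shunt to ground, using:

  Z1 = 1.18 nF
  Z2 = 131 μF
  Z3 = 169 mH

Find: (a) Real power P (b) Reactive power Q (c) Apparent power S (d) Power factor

Step 1 — Angular frequency: ω = 2π·f = 2π·132 = 829.4 rad/s.
Step 2 — Component impedances:
  Z1: Z = 1/(jωC) = -j/(ω·C) = 0 - j1.022e+06 Ω
  Z2: Z = 1/(jωC) = -j/(ω·C) = 0 - j9.204 Ω
  Z3: Z = jωL = j·829.4·0.169 = 0 + j140.2 Ω
Step 3 — With open output, the series arm Z2 and the output shunt Z3 appear in series to ground: Z2 + Z3 = 0 + j131 Ω.
Step 4 — Parallel with input shunt Z1: Z_in = Z1 || (Z2 + Z3) = 0 + j131 Ω = 131∠90.0° Ω.
Step 5 — Source phasor: V = 109∠4.6° V = 108.6 + j8.742 V.
Step 6 — Current: I = V / Z = 0.06674 - j0.8295 A = 0.8322∠-85.4° A.
Step 7 — Complex power: S = V·I* = 0 + j90.71 VA.
Step 8 — Real power: P = Re(S) = 0 W.
Step 9 — Reactive power: Q = Im(S) = 90.71 VAR.
Step 10 — Apparent power: |S| = 90.71 VA.
Step 11 — Power factor: PF = P/|S| = 0 (lagging).

(a) P = 0 W  (b) Q = 90.71 VAR  (c) S = 90.71 VA  (d) PF = 0 (lagging)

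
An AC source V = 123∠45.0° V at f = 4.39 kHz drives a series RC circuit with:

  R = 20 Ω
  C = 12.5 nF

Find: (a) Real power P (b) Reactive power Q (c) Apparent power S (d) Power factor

Step 1 — Angular frequency: ω = 2π·f = 2π·4390 = 2.758e+04 rad/s.
Step 2 — Component impedances:
  R: Z = R = 20 Ω
  C: Z = 1/(jωC) = -j/(ω·C) = 0 - j2900 Ω
Step 3 — Series combination: Z_total = R + C = 20 - j2900 Ω = 2900∠-89.6° Ω.
Step 4 — Source phasor: V = 123∠45.0° V = 86.97 + j86.97 V.
Step 5 — Current: I = V / Z = -0.02978 + j0.03019 A = 0.04241∠134.6° A.
Step 6 — Complex power: S = V·I* = 0.03597 - j5.216 VA.
Step 7 — Real power: P = Re(S) = 0.03597 W.
Step 8 — Reactive power: Q = Im(S) = -5.216 VAR.
Step 9 — Apparent power: |S| = 5.216 VA.
Step 10 — Power factor: PF = P/|S| = 0.006896 (leading).

(a) P = 0.03597 W  (b) Q = -5.216 VAR  (c) S = 5.216 VA  (d) PF = 0.006896 (leading)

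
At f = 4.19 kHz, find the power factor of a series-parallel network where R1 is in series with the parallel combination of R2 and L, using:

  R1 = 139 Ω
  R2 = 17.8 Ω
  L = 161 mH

Step 1 — Angular frequency: ω = 2π·f = 2π·4190 = 2.633e+04 rad/s.
Step 2 — Component impedances:
  R1: Z = R = 139 Ω
  R2: Z = R = 17.8 Ω
  L: Z = jωL = j·2.633e+04·0.161 = 0 + j4239 Ω
Step 3 — Parallel branch: R2 || L = 1/(1/R2 + 1/L) = 17.8 + j0.07475 Ω.
Step 4 — Series with R1: Z_total = R1 + (R2 || L) = 156.8 + j0.07475 Ω = 156.8∠0.0° Ω.
Step 5 — Power factor: PF = cos(φ) = Re(Z)/|Z| = 156.8/156.8 = 1.
Step 6 — Type: Im(Z) = 0.07475 ⇒ lagging (phase φ = 0.0°).

PF = 1 (lagging, φ = 0.0°)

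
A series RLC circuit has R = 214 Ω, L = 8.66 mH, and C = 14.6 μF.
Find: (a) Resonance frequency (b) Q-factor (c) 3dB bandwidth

Step 1 — Resonance condition Im(Z)=0 gives ω₀ = 1/√(LC).
Step 2 — ω₀ = 1/√(0.00866·1.46e-05) = 2812 rad/s.
Step 3 — f₀ = ω₀/(2π) = 447.6 Hz.
Step 4 — Series Q: Q = ω₀L/R = 2812·0.00866/214 = 0.1138.
Step 5 — 3dB bandwidth: Δω = ω₀/Q = 2.471e+04 rad/s; BW = Δω/(2π) = 3933 Hz.

(a) f₀ = 447.6 Hz  (b) Q = 0.1138  (c) BW = 3933 Hz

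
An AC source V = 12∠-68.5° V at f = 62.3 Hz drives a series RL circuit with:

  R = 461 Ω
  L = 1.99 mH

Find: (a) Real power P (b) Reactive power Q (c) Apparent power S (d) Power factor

Step 1 — Angular frequency: ω = 2π·f = 2π·62.3 = 391.4 rad/s.
Step 2 — Component impedances:
  R: Z = R = 461 Ω
  L: Z = jωL = j·391.4·0.00199 = 0 + j0.779 Ω
Step 3 — Series combination: Z_total = R + L = 461 + j0.779 Ω = 461∠0.1° Ω.
Step 4 — Source phasor: V = 12∠-68.5° V = 4.398 - j11.17 V.
Step 5 — Current: I = V / Z = 0.009499 - j0.02424 A = 0.02603∠-68.6° A.
Step 6 — Complex power: S = V·I* = 0.3124 + j0.0005278 VA.
Step 7 — Real power: P = Re(S) = 0.3124 W.
Step 8 — Reactive power: Q = Im(S) = 0.0005278 VAR.
Step 9 — Apparent power: |S| = 0.3124 VA.
Step 10 — Power factor: PF = P/|S| = 1 (lagging).

(a) P = 0.3124 W  (b) Q = 0.0005278 VAR  (c) S = 0.3124 VA  (d) PF = 1 (lagging)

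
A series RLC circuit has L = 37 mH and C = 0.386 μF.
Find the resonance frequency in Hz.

Step 1 — Resonance condition Im(Z)=0 gives ω₀ = 1/√(LC).
Step 2 — ω₀ = 1/√(0.037·3.86e-07) = 8368 rad/s.
Step 3 — f₀ = ω₀/(2π) = 1332 Hz.

f₀ = 1332 Hz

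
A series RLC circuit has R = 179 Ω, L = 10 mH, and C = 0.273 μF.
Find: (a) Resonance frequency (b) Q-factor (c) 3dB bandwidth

Step 1 — Resonance: ω₀ = 1/√(LC) = 1/√(0.01·2.73e-07) = 1.914e+04 rad/s.
Step 2 — f₀ = ω₀/(2π) = 3046 Hz.
Step 3 — Series Q: Q = ω₀L/R = 1.914e+04·0.01/179 = 1.069.
Step 4 — Bandwidth: Δω = ω₀/Q = 1.79e+04 rad/s; BW = Δω/(2π) = 2849 Hz.

(a) f₀ = 3046 Hz  (b) Q = 1.069  (c) BW = 2849 Hz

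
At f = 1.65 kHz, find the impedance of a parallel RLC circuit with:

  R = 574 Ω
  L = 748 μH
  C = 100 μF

Step 1 — Angular frequency: ω = 2π·f = 2π·1650 = 1.037e+04 rad/s.
Step 2 — Component impedances:
  R: Z = R = 574 Ω
  L: Z = jωL = j·1.037e+04·0.000748 = 0 + j7.755 Ω
  C: Z = 1/(jωC) = -j/(ω·C) = 0 - j0.9646 Ω
Step 3 — Parallel combination: 1/Z_total = 1/R + 1/L + 1/C; Z_total = 0.002114 - j1.102 Ω = 1.102∠-89.9° Ω.

Z = 0.002114 - j1.102 Ω = 1.102∠-89.9° Ω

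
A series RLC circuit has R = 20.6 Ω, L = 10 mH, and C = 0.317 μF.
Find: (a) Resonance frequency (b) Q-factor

Step 1 — Resonance condition Im(Z)=0 gives ω₀ = 1/√(LC).
Step 2 — ω₀ = 1/√(0.01·3.17e-07) = 1.776e+04 rad/s.
Step 3 — f₀ = ω₀/(2π) = 2827 Hz.
Step 4 — Series Q: Q = ω₀L/R = 1.776e+04·0.01/20.6 = 8.622.

(a) f₀ = 2827 Hz  (b) Q = 8.622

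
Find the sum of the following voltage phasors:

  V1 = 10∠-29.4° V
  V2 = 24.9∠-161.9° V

Step 1 — Convert each phasor to rectangular form:
  V1 = 10·(cos(-29.4°) + j·sin(-29.4°)) = 8.712 - j4.909 V
  V2 = 24.9·(cos(-161.9°) + j·sin(-161.9°)) = -23.67 - j7.736 V
Step 2 — Sum components: V_total = -14.96 - j12.64 V.
Step 3 — Convert to polar: |V_total| = 19.58 V, ∠V_total = -139.8°.

V_total = 19.58∠-139.8° V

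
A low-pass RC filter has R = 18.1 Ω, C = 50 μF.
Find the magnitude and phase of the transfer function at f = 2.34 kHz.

Step 1 — Angular frequency: ω = 2π·2340 = 1.47e+04 rad/s.
Step 2 — Transfer function: H(jω) = 1/(1 + jωRC).
Step 3 — Denominator: 1 + jωRC = 1 + j·1.47e+04·18.1·5e-05 = 1 + j13.31.
Step 4 — H = 0.005616 - j0.07473.
Step 5 — Magnitude: |H| = 0.07494 (-22.5 dB); phase: φ = -85.7°.

|H| = 0.07494 (-22.5 dB), φ = -85.7°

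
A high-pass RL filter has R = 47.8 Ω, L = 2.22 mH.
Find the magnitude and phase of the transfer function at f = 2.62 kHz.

Step 1 — Angular frequency: ω = 2π·2620 = 1.646e+04 rad/s.
Step 2 — Transfer function: H(jω) = jωL/(R + jωL).
Step 3 — Numerator jωL = j·36.55; denominator R + jωL = 47.8 + j36.55.
Step 4 — H = 0.3689 + j0.4825.
Step 5 — Magnitude: |H| = 0.6074 (-4.3 dB); phase: φ = 52.6°.

|H| = 0.6074 (-4.3 dB), φ = 52.6°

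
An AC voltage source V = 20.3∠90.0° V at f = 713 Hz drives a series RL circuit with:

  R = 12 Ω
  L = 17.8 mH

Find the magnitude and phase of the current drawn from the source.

Step 1 — Angular frequency: ω = 2π·f = 2π·713 = 4480 rad/s.
Step 2 — Component impedances:
  R: Z = R = 12 Ω
  L: Z = jωL = j·4480·0.0178 = 0 + j79.74 Ω
Step 3 — Series combination: Z_total = R + L = 12 + j79.74 Ω = 80.64∠81.4° Ω.
Step 4 — Source phasor: V = 20.3∠90.0° V = 0 + j20.3 V.
Step 5 — Ohm's law: I = V / Z_total = (0 + j20.3) / (12 + j79.74) = 0.2489 + j0.03746 A.
Step 6 — Convert to polar: |I| = 0.2517 A, ∠I = 8.6°.

I = 0.2517∠8.6° A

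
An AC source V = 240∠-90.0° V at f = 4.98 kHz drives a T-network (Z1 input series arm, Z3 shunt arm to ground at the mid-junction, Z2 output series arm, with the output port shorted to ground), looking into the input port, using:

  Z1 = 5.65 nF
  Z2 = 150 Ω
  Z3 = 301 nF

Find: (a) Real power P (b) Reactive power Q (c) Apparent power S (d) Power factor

Step 1 — Angular frequency: ω = 2π·f = 2π·4980 = 3.129e+04 rad/s.
Step 2 — Component impedances:
  Z1: Z = 1/(jωC) = -j/(ω·C) = 0 - j5656 Ω
  Z2: Z = R = 150 Ω
  Z3: Z = 1/(jωC) = -j/(ω·C) = 0 - j106.2 Ω
Step 3 — With the output port shorted to ground, the output series arm Z2 runs from the junction to ground; the shunt arm Z3 also runs from the junction to ground. They appear in parallel: Z3 || Z2 = 50.07 - j70.73 Ω.
Step 4 — Series with input arm Z1: Z_in = Z1 + (Z3 || Z2) = 50.07 - j5727 Ω = 5727∠-89.5° Ω.
Step 5 — Source phasor: V = 240∠-90.0° V = 0 - j240 V.
Step 6 — Current: I = V / Z = 0.0419 - j0.0003663 A = 0.0419∠-0.5° A.
Step 7 — Complex power: S = V·I* = 0.08792 - j10.06 VA.
Step 8 — Real power: P = Re(S) = 0.08792 W.
Step 9 — Reactive power: Q = Im(S) = -10.06 VAR.
Step 10 — Apparent power: |S| = 10.06 VA.
Step 11 — Power factor: PF = P/|S| = 0.008742 (leading).

(a) P = 0.08792 W  (b) Q = -10.06 VAR  (c) S = 10.06 VA  (d) PF = 0.008742 (leading)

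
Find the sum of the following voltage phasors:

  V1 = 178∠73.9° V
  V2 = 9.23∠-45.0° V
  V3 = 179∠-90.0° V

Step 1 — Convert each phasor to rectangular form:
  V1 = 178·(cos(73.9°) + j·sin(73.9°)) = 49.36 + j171 V
  V2 = 9.23·(cos(-45.0°) + j·sin(-45.0°)) = 6.527 - j6.527 V
  V3 = 179·(cos(-90.0°) + j·sin(-90.0°)) = 0 - j179 V
Step 2 — Sum components: V_total = 55.89 - j14.51 V.
Step 3 — Convert to polar: |V_total| = 57.74 V, ∠V_total = -14.6°.

V_total = 57.74∠-14.6° V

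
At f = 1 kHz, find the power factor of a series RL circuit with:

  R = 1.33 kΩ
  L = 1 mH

Step 1 — Angular frequency: ω = 2π·f = 2π·1000 = 6283 rad/s.
Step 2 — Component impedances:
  R: Z = R = 1330 Ω
  L: Z = jωL = j·6283·0.001 = 0 + j6.283 Ω
Step 3 — Series combination: Z_total = R + L = 1330 + j6.283 Ω = 1330∠0.3° Ω.
Step 4 — Power factor: PF = cos(φ) = Re(Z)/|Z| = 1330/1330 = 1.
Step 5 — Type: Im(Z) = 6.283 ⇒ lagging (phase φ = 0.3°).

PF = 1 (lagging, φ = 0.3°)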